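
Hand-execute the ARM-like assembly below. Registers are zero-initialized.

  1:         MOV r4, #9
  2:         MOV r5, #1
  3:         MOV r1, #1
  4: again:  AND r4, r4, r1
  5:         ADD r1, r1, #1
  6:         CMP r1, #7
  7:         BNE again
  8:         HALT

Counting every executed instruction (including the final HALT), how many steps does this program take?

28

MOV r4, #9 → r4=9
MOV r5, #1 → r5=1
MOV r1, #1 → r1=1
AND r4, r4, r1 → r4=9&1=1
ADD r1, r1, #1 → r1=1+1=2
CMP r1, #7  (cmp 2,7)
BNE again: taken
AND r4, r4, r1 → r4=1&2=0
ADD r1, r1, #1 → r1=2+1=3
CMP r1, #7  (cmp 3,7)
BNE again: taken
AND r4, r4, r1 → r4=0&3=0
ADD r1, r1, #1 → r1=3+1=4
CMP r1, #7  (cmp 4,7)
BNE again: taken
AND r4, r4, r1 → r4=0&4=0
ADD r1, r1, #1 → r1=4+1=5
CMP r1, #7  (cmp 5,7)
BNE again: taken
AND r4, r4, r1 → r4=0&5=0
ADD r1, r1, #1 → r1=5+1=6
CMP r1, #7  (cmp 6,7)
BNE again: taken
AND r4, r4, r1 → r4=0&6=0
ADD r1, r1, #1 → r1=6+1=7
CMP r1, #7  (cmp 7,7)
BNE again: not taken
halt.
Total executed instructions: 28.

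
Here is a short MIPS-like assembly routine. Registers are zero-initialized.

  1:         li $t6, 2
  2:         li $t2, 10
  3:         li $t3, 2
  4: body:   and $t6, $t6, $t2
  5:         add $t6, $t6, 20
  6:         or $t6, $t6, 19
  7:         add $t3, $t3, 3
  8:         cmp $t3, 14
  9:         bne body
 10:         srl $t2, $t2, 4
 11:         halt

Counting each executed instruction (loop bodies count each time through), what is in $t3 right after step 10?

after li $t6, 2: $t6=2
after li $t2, 10: $t2=10
after li $t3, 2: $t3=2
after and $t6, $t6, $t2: $t6=2&10=2
after add $t6, $t6, 20: $t6=2+20=22
after or $t6, $t6, 19: $t6=22|19=23
after add $t3, $t3, 3: $t3=2+3=5
cmp $t3, 14  (cmp 5,14)
bne body: taken
after and $t6, $t6, $t2: $t6=23&10=2
After step 10: $t3 = 5.

5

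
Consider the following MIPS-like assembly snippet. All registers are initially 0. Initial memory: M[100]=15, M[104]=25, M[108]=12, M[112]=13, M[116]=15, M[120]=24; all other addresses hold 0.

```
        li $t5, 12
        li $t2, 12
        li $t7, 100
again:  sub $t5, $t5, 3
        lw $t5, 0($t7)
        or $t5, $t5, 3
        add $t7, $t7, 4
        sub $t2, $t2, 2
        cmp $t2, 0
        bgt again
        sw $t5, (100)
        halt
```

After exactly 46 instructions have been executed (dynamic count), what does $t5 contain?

27

$t5=12
$t2=12
$t7=100
$t5=12-3=9
$t5=M[100]=15
$t5=15|3=15
$t7=100+4=104
$t2=12-2=10
cmp $t2, 0  (cmp 10,0)
bgt again: taken
$t5=15-3=12
$t5=M[104]=25
$t5=25|3=27
$t7=104+4=108
$t2=10-2=8
cmp $t2, 0  (cmp 8,0)
bgt again: taken
$t5=27-3=24
$t5=M[108]=12
$t5=12|3=15
$t7=108+4=112
$t2=8-2=6
cmp $t2, 0  (cmp 6,0)
bgt again: taken
$t5=15-3=12
$t5=M[112]=13
$t5=13|3=15
$t7=112+4=116
$t2=6-2=4
cmp $t2, 0  (cmp 4,0)
bgt again: taken
$t5=15-3=12
$t5=M[116]=15
$t5=15|3=15
$t7=116+4=120
$t2=4-2=2
cmp $t2, 0  (cmp 2,0)
bgt again: taken
$t5=15-3=12
$t5=M[120]=24
$t5=24|3=27
$t7=120+4=124
$t2=2-2=0
cmp $t2, 0  (cmp 0,0)
bgt again: not taken
sw $t5, (100) → M[100]=27
After step 46: $t5 = 27.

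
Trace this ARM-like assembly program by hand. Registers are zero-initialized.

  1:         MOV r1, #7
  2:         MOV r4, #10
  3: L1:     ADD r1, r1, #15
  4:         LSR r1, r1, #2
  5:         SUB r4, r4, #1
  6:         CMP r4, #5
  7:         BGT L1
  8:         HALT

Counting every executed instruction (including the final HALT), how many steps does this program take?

r1=7
r4=10
r1=7+15=22
r1=22>>2=5
r4=10-1=9
CMP r4, #5  (cmp 9,5)
BGT L1: taken
r1=5+15=20
r1=20>>2=5
r4=9-1=8
CMP r4, #5  (cmp 8,5)
BGT L1: taken
r1=5+15=20
r1=20>>2=5
r4=8-1=7
CMP r4, #5  (cmp 7,5)
BGT L1: taken
r1=5+15=20
r1=20>>2=5
r4=7-1=6
CMP r4, #5  (cmp 6,5)
BGT L1: taken
r1=5+15=20
r1=20>>2=5
r4=6-1=5
CMP r4, #5  (cmp 5,5)
BGT L1: not taken
halt.
Total executed instructions: 28.

28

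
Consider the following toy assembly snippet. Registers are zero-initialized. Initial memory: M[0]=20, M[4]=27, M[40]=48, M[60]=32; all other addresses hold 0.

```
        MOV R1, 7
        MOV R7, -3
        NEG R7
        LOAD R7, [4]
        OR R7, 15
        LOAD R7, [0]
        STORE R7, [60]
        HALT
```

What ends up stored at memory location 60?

after MOV R1, 7: R1=7
after MOV R7, -3: R7=-3
after NEG R7: R7=-(-3)=3
after LOAD R7, [4]: R7=M[4]=27
after OR R7, 15: R7=27|15=31
after LOAD R7, [0]: R7=M[0]=20
STORE R7, [60] → M[60]=20
halt.

20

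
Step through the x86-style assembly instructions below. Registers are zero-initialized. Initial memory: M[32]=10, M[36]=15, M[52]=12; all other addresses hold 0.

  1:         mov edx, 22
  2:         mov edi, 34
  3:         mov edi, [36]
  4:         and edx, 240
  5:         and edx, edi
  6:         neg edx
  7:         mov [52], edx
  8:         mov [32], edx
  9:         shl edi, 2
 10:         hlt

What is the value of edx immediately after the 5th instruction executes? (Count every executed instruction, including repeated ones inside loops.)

mov edx, 22 → edx=22
mov edi, 34 → edi=34
mov edi, [36] → edi=M[36]=15
and edx, 240 → edx=22&240=16
and edx, edi → edx=16&15=0
After step 5: edx = 0.

0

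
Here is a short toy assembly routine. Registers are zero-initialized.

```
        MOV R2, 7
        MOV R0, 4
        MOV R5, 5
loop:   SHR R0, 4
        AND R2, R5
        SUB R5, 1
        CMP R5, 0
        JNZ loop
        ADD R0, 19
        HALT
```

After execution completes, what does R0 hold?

R2=7
R0=4
R5=5
R0=4>>4=0
R2=7&5=5
R5=5-1=4
CMP R5, 0  (cmp 4,0)
JNZ loop: taken
R0=0>>4=0
R2=5&4=4
R5=4-1=3
CMP R5, 0  (cmp 3,0)
JNZ loop: taken
R0=0>>4=0
R2=4&3=0
R5=3-1=2
CMP R5, 0  (cmp 2,0)
JNZ loop: taken
R0=0>>4=0
R2=0&2=0
R5=2-1=1
CMP R5, 0  (cmp 1,0)
JNZ loop: taken
R0=0>>4=0
R2=0&1=0
R5=1-1=0
CMP R5, 0  (cmp 0,0)
JNZ loop: not taken
R0=0+19=19
halt.

19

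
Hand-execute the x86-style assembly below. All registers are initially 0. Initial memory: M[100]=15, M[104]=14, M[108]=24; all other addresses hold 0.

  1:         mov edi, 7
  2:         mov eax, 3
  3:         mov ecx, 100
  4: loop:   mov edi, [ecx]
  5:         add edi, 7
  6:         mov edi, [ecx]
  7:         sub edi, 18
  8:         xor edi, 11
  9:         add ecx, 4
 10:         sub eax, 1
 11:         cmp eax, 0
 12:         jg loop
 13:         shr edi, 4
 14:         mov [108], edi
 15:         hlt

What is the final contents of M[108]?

0

after mov edi, 7: edi=7
after mov eax, 3: eax=3
after mov ecx, 100: ecx=100
after mov edi, [ecx]: edi=M[100]=15
after add edi, 7: edi=15+7=22
after mov edi, [ecx]: edi=M[100]=15
after sub edi, 18: edi=15-18=-3
after xor edi, 11: edi=(-3)^11=-10
after add ecx, 4: ecx=100+4=104
after sub eax, 1: eax=3-1=2
cmp eax, 0  (cmp 2,0)
jg loop: taken
after mov edi, [ecx]: edi=M[104]=14
after add edi, 7: edi=14+7=21
after mov edi, [ecx]: edi=M[104]=14
after sub edi, 18: edi=14-18=-4
after xor edi, 11: edi=(-4)^11=-9
after add ecx, 4: ecx=104+4=108
after sub eax, 1: eax=2-1=1
cmp eax, 0  (cmp 1,0)
jg loop: taken
after mov edi, [ecx]: edi=M[108]=24
after add edi, 7: edi=24+7=31
after mov edi, [ecx]: edi=M[108]=24
after sub edi, 18: edi=24-18=6
after xor edi, 11: edi=6^11=13
after add ecx, 4: ecx=108+4=112
after sub eax, 1: eax=1-1=0
cmp eax, 0  (cmp 0,0)
jg loop: not taken
after shr edi, 4: edi=13>>4=0
mov [108], edi → M[108]=0
halt.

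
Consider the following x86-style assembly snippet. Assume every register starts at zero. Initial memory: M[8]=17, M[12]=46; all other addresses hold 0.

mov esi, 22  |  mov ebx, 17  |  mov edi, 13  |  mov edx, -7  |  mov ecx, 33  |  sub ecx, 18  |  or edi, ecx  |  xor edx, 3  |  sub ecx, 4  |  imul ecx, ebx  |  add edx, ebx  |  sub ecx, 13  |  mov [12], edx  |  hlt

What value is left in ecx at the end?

after mov esi, 22: esi=22
after mov ebx, 17: ebx=17
after mov edi, 13: edi=13
after mov edx, -7: edx=-7
after mov ecx, 33: ecx=33
after sub ecx, 18: ecx=33-18=15
after or edi, ecx: edi=13|15=15
after xor edx, 3: edx=(-7)^3=-6
after sub ecx, 4: ecx=15-4=11
after imul ecx, ebx: ecx=11*17=187
after add edx, ebx: edx=(-6)+17=11
after sub ecx, 13: ecx=187-13=174
mov [12], edx → M[12]=11
halt.

174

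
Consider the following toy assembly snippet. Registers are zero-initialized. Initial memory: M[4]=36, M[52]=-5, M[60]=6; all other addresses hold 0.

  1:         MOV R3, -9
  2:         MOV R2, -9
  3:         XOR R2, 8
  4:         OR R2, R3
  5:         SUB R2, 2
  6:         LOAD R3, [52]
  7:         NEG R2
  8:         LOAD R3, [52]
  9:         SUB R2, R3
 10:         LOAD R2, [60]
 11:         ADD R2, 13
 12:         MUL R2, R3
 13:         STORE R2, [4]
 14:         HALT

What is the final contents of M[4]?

-95

MOV R3, -9 → R3=-9
MOV R2, -9 → R2=-9
XOR R2, 8 → R2=(-9)^8=-1
OR R2, R3 → R2=(-1)|(-9)=-1
SUB R2, 2 → R2=(-1)-2=-3
LOAD R3, [52] → R3=M[52]=-5
NEG R2 → R2=-(-3)=3
LOAD R3, [52] → R3=M[52]=-5
SUB R2, R3 → R2=3-(-5)=8
LOAD R2, [60] → R2=M[60]=6
ADD R2, 13 → R2=6+13=19
MUL R2, R3 → R2=19*(-5)=-95
STORE R2, [4] → M[4]=-95
halt.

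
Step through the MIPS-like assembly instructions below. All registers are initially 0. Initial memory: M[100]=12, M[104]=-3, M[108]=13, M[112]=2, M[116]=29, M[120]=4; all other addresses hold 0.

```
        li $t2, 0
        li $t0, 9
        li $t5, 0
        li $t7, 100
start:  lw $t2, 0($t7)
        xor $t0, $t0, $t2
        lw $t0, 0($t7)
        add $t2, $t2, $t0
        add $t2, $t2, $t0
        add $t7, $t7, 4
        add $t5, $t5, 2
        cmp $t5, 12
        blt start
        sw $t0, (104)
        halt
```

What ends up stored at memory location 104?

li $t2, 0 → $t2=0
li $t0, 9 → $t0=9
li $t5, 0 → $t5=0
li $t7, 100 → $t7=100
lw $t2, 0($t7) → $t2=M[100]=12
xor $t0, $t0, $t2 → $t0=9^12=5
lw $t0, 0($t7) → $t0=M[100]=12
add $t2, $t2, $t0 → $t2=12+12=24
add $t2, $t2, $t0 → $t2=24+12=36
add $t7, $t7, 4 → $t7=100+4=104
add $t5, $t5, 2 → $t5=0+2=2
cmp $t5, 12  (cmp 2,12)
blt start: taken
lw $t2, 0($t7) → $t2=M[104]=-3
xor $t0, $t0, $t2 → $t0=12^(-3)=-15
lw $t0, 0($t7) → $t0=M[104]=-3
add $t2, $t2, $t0 → $t2=(-3)+(-3)=-6
add $t2, $t2, $t0 → $t2=(-6)+(-3)=-9
add $t7, $t7, 4 → $t7=104+4=108
add $t5, $t5, 2 → $t5=2+2=4
cmp $t5, 12  (cmp 4,12)
blt start: taken
lw $t2, 0($t7) → $t2=M[108]=13
xor $t0, $t0, $t2 → $t0=(-3)^13=-16
lw $t0, 0($t7) → $t0=M[108]=13
add $t2, $t2, $t0 → $t2=13+13=26
add $t2, $t2, $t0 → $t2=26+13=39
add $t7, $t7, 4 → $t7=108+4=112
add $t5, $t5, 2 → $t5=4+2=6
cmp $t5, 12  (cmp 6,12)
blt start: taken
lw $t2, 0($t7) → $t2=M[112]=2
xor $t0, $t0, $t2 → $t0=13^2=15
lw $t0, 0($t7) → $t0=M[112]=2
add $t2, $t2, $t0 → $t2=2+2=4
add $t2, $t2, $t0 → $t2=4+2=6
add $t7, $t7, 4 → $t7=112+4=116
add $t5, $t5, 2 → $t5=6+2=8
cmp $t5, 12  (cmp 8,12)
blt start: taken
lw $t2, 0($t7) → $t2=M[116]=29
xor $t0, $t0, $t2 → $t0=2^29=31
lw $t0, 0($t7) → $t0=M[116]=29
add $t2, $t2, $t0 → $t2=29+29=58
add $t2, $t2, $t0 → $t2=58+29=87
add $t7, $t7, 4 → $t7=116+4=120
add $t5, $t5, 2 → $t5=8+2=10
cmp $t5, 12  (cmp 10,12)
blt start: taken
lw $t2, 0($t7) → $t2=M[120]=4
xor $t0, $t0, $t2 → $t0=29^4=25
lw $t0, 0($t7) → $t0=M[120]=4
add $t2, $t2, $t0 → $t2=4+4=8
add $t2, $t2, $t0 → $t2=8+4=12
add $t7, $t7, 4 → $t7=120+4=124
add $t5, $t5, 2 → $t5=10+2=12
cmp $t5, 12  (cmp 12,12)
blt start: not taken
sw $t0, (104) → M[104]=4
halt.

4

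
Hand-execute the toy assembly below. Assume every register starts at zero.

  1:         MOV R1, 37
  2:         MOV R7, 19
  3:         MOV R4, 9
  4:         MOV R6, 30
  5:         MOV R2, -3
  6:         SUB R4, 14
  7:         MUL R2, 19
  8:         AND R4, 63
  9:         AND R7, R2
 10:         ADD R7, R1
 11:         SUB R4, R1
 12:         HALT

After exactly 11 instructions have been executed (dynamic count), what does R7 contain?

after MOV R1, 37: R1=37
after MOV R7, 19: R7=19
after MOV R4, 9: R4=9
after MOV R6, 30: R6=30
after MOV R2, -3: R2=-3
after SUB R4, 14: R4=9-14=-5
after MUL R2, 19: R2=(-3)*19=-57
after AND R4, 63: R4=(-5)&63=59
after AND R7, R2: R7=19&(-57)=3
after ADD R7, R1: R7=3+37=40
after SUB R4, R1: R4=59-37=22
After step 11: R7 = 40.

40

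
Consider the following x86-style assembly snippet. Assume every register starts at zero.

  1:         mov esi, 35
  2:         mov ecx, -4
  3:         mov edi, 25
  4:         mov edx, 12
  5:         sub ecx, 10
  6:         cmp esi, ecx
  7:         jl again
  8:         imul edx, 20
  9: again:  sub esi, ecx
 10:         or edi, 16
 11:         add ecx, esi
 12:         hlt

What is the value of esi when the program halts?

after mov esi, 35: esi=35
after mov ecx, -4: ecx=-4
after mov edi, 25: edi=25
after mov edx, 12: edx=12
after sub ecx, 10: ecx=(-4)-10=-14
cmp esi, ecx  (cmp 35,-14)
jl again: not taken
after imul edx, 20: edx=12*20=240
after sub esi, ecx: esi=35-(-14)=49
after or edi, 16: edi=25|16=25
after add ecx, esi: ecx=(-14)+49=35
halt.

49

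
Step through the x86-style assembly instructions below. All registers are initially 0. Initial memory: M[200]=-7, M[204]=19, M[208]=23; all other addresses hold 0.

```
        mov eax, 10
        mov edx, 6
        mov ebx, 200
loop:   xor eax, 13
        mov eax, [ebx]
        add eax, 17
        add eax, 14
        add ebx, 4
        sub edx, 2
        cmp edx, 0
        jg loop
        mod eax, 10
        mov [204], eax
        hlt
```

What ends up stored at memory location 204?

after mov eax, 10: eax=10
after mov edx, 6: edx=6
after mov ebx, 200: ebx=200
after xor eax, 13: eax=10^13=7
after mov eax, [ebx]: eax=M[200]=-7
after add eax, 17: eax=(-7)+17=10
after add eax, 14: eax=10+14=24
after add ebx, 4: ebx=200+4=204
after sub edx, 2: edx=6-2=4
cmp edx, 0  (cmp 4,0)
jg loop: taken
after xor eax, 13: eax=24^13=21
after mov eax, [ebx]: eax=M[204]=19
after add eax, 17: eax=19+17=36
after add eax, 14: eax=36+14=50
after add ebx, 4: ebx=204+4=208
after sub edx, 2: edx=4-2=2
cmp edx, 0  (cmp 2,0)
jg loop: taken
after xor eax, 13: eax=50^13=63
after mov eax, [ebx]: eax=M[208]=23
after add eax, 17: eax=23+17=40
after add eax, 14: eax=40+14=54
after add ebx, 4: ebx=208+4=212
after sub edx, 2: edx=2-2=0
cmp edx, 0  (cmp 0,0)
jg loop: not taken
after mod eax, 10: eax=54%10=4
mov [204], eax → M[204]=4
halt.

4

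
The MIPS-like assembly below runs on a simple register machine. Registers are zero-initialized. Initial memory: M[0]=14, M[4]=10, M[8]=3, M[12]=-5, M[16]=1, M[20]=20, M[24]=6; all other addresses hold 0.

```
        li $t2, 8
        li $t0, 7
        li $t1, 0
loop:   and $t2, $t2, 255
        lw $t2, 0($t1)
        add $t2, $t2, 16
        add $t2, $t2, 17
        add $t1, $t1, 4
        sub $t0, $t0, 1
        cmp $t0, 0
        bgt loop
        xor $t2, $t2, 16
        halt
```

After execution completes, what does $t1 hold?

28

after li $t2, 8: $t2=8
after li $t0, 7: $t0=7
after li $t1, 0: $t1=0
after and $t2, $t2, 255: $t2=8&255=8
after lw $t2, 0($t1): $t2=M[0]=14
after add $t2, $t2, 16: $t2=14+16=30
after add $t2, $t2, 17: $t2=30+17=47
after add $t1, $t1, 4: $t1=0+4=4
after sub $t0, $t0, 1: $t0=7-1=6
cmp $t0, 0  (cmp 6,0)
bgt loop: taken
after and $t2, $t2, 255: $t2=47&255=47
after lw $t2, 0($t1): $t2=M[4]=10
after add $t2, $t2, 16: $t2=10+16=26
after add $t2, $t2, 17: $t2=26+17=43
after add $t1, $t1, 4: $t1=4+4=8
after sub $t0, $t0, 1: $t0=6-1=5
cmp $t0, 0  (cmp 5,0)
bgt loop: taken
after and $t2, $t2, 255: $t2=43&255=43
after lw $t2, 0($t1): $t2=M[8]=3
after add $t2, $t2, 16: $t2=3+16=19
after add $t2, $t2, 17: $t2=19+17=36
after add $t1, $t1, 4: $t1=8+4=12
after sub $t0, $t0, 1: $t0=5-1=4
cmp $t0, 0  (cmp 4,0)
bgt loop: taken
after and $t2, $t2, 255: $t2=36&255=36
after lw $t2, 0($t1): $t2=M[12]=-5
after add $t2, $t2, 16: $t2=(-5)+16=11
after add $t2, $t2, 17: $t2=11+17=28
after add $t1, $t1, 4: $t1=12+4=16
after sub $t0, $t0, 1: $t0=4-1=3
cmp $t0, 0  (cmp 3,0)
bgt loop: taken
after and $t2, $t2, 255: $t2=28&255=28
after lw $t2, 0($t1): $t2=M[16]=1
after add $t2, $t2, 16: $t2=1+16=17
after add $t2, $t2, 17: $t2=17+17=34
after add $t1, $t1, 4: $t1=16+4=20
after sub $t0, $t0, 1: $t0=3-1=2
cmp $t0, 0  (cmp 2,0)
bgt loop: taken
after and $t2, $t2, 255: $t2=34&255=34
after lw $t2, 0($t1): $t2=M[20]=20
after add $t2, $t2, 16: $t2=20+16=36
after add $t2, $t2, 17: $t2=36+17=53
after add $t1, $t1, 4: $t1=20+4=24
after sub $t0, $t0, 1: $t0=2-1=1
cmp $t0, 0  (cmp 1,0)
bgt loop: taken
after and $t2, $t2, 255: $t2=53&255=53
after lw $t2, 0($t1): $t2=M[24]=6
after add $t2, $t2, 16: $t2=6+16=22
after add $t2, $t2, 17: $t2=22+17=39
after add $t1, $t1, 4: $t1=24+4=28
after sub $t0, $t0, 1: $t0=1-1=0
cmp $t0, 0  (cmp 0,0)
bgt loop: not taken
after xor $t2, $t2, 16: $t2=39^16=55
halt.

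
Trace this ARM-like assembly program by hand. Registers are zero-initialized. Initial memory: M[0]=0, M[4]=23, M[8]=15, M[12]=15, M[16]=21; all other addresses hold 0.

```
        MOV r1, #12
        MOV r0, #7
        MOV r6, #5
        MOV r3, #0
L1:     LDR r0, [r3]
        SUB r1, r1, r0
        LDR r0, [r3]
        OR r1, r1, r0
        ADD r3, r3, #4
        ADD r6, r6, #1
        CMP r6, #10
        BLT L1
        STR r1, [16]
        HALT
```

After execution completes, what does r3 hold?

20

MOV r1, #12 → r1=12
MOV r0, #7 → r0=7
MOV r6, #5 → r6=5
MOV r3, #0 → r3=0
LDR r0, [r3] → r0=M[0]=0
SUB r1, r1, r0 → r1=12-0=12
LDR r0, [r3] → r0=M[0]=0
OR r1, r1, r0 → r1=12|0=12
ADD r3, r3, #4 → r3=0+4=4
ADD r6, r6, #1 → r6=5+1=6
CMP r6, #10  (cmp 6,10)
BLT L1: taken
LDR r0, [r3] → r0=M[4]=23
SUB r1, r1, r0 → r1=12-23=-11
LDR r0, [r3] → r0=M[4]=23
OR r1, r1, r0 → r1=(-11)|23=-9
ADD r3, r3, #4 → r3=4+4=8
ADD r6, r6, #1 → r6=6+1=7
CMP r6, #10  (cmp 7,10)
BLT L1: taken
LDR r0, [r3] → r0=M[8]=15
SUB r1, r1, r0 → r1=(-9)-15=-24
LDR r0, [r3] → r0=M[8]=15
OR r1, r1, r0 → r1=(-24)|15=-17
ADD r3, r3, #4 → r3=8+4=12
ADD r6, r6, #1 → r6=7+1=8
CMP r6, #10  (cmp 8,10)
BLT L1: taken
LDR r0, [r3] → r0=M[12]=15
SUB r1, r1, r0 → r1=(-17)-15=-32
LDR r0, [r3] → r0=M[12]=15
OR r1, r1, r0 → r1=(-32)|15=-17
ADD r3, r3, #4 → r3=12+4=16
ADD r6, r6, #1 → r6=8+1=9
CMP r6, #10  (cmp 9,10)
BLT L1: taken
LDR r0, [r3] → r0=M[16]=21
SUB r1, r1, r0 → r1=(-17)-21=-38
LDR r0, [r3] → r0=M[16]=21
OR r1, r1, r0 → r1=(-38)|21=-33
ADD r3, r3, #4 → r3=16+4=20
ADD r6, r6, #1 → r6=9+1=10
CMP r6, #10  (cmp 10,10)
BLT L1: not taken
STR r1, [16] → M[16]=-33
halt.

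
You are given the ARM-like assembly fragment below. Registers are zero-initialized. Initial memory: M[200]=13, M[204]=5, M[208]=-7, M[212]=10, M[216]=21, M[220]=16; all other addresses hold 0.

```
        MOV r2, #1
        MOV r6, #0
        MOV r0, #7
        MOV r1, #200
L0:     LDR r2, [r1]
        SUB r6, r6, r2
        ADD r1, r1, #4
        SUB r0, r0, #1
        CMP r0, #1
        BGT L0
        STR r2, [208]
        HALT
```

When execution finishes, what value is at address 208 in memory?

r2=1
r6=0
r0=7
r1=200
r2=M[200]=13
r6=0-13=-13
r1=200+4=204
r0=7-1=6
CMP r0, #1  (cmp 6,1)
BGT L0: taken
r2=M[204]=5
r6=(-13)-5=-18
r1=204+4=208
r0=6-1=5
CMP r0, #1  (cmp 5,1)
BGT L0: taken
r2=M[208]=-7
r6=(-18)-(-7)=-11
r1=208+4=212
r0=5-1=4
CMP r0, #1  (cmp 4,1)
BGT L0: taken
r2=M[212]=10
r6=(-11)-10=-21
r1=212+4=216
r0=4-1=3
CMP r0, #1  (cmp 3,1)
BGT L0: taken
r2=M[216]=21
r6=(-21)-21=-42
r1=216+4=220
r0=3-1=2
CMP r0, #1  (cmp 2,1)
BGT L0: taken
r2=M[220]=16
r6=(-42)-16=-58
r1=220+4=224
r0=2-1=1
CMP r0, #1  (cmp 1,1)
BGT L0: not taken
STR r2, [208] → M[208]=16
halt.

16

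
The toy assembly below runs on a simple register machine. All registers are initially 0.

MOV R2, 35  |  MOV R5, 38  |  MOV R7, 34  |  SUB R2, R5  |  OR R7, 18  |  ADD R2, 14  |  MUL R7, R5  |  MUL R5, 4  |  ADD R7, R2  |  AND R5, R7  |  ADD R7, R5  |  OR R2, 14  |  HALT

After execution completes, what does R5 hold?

MOV R2, 35 → R2=35
MOV R5, 38 → R5=38
MOV R7, 34 → R7=34
SUB R2, R5 → R2=35-38=-3
OR R7, 18 → R7=34|18=50
ADD R2, 14 → R2=(-3)+14=11
MUL R7, R5 → R7=50*38=1900
MUL R5, 4 → R5=38*4=152
ADD R7, R2 → R7=1900+11=1911
AND R5, R7 → R5=152&1911=16
ADD R7, R5 → R7=1911+16=1927
OR R2, 14 → R2=11|14=15
halt.

16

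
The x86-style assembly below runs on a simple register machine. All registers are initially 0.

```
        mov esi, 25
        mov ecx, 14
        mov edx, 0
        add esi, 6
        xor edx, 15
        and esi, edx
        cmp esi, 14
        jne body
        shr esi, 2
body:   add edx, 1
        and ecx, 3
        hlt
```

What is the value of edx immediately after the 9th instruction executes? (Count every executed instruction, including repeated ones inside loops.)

mov esi, 25 → esi=25
mov ecx, 14 → ecx=14
mov edx, 0 → edx=0
add esi, 6 → esi=25+6=31
xor edx, 15 → edx=0^15=15
and esi, edx → esi=31&15=15
cmp esi, 14  (cmp 15,14)
jne body: taken
add edx, 1 → edx=15+1=16
After step 9: edx = 16.

16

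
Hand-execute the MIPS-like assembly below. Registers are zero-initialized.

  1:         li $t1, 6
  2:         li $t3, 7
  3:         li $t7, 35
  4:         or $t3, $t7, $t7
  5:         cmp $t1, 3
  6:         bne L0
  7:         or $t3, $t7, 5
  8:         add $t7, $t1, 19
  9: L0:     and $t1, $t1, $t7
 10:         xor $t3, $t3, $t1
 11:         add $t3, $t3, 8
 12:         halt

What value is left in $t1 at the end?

$t1=6
$t3=7
$t7=35
$t3=35|35=35
cmp $t1, 3  (cmp 6,3)
bne L0: taken
$t1=6&35=2
$t3=35^2=33
$t3=33+8=41
halt.

2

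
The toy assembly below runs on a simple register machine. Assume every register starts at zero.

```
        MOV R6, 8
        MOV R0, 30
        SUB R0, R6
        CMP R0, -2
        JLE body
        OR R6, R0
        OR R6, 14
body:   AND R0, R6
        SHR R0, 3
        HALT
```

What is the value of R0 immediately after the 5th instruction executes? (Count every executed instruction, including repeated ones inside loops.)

R6=8
R0=30
R0=30-8=22
CMP R0, -2  (cmp 22,-2)
JLE body: not taken
After step 5: R0 = 22.

22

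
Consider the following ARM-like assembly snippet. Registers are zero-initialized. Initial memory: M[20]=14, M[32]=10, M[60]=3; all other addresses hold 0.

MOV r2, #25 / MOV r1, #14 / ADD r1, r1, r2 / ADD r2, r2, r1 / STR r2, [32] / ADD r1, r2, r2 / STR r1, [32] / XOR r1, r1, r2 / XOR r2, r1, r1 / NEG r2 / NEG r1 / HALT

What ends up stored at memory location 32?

128

r2=25
r1=14
r1=14+25=39
r2=25+39=64
STR r2, [32] → M[32]=64
r1=64+64=128
STR r1, [32] → M[32]=128
r1=128^64=192
r2=192^192=0
r2=-(0)=0
r1=-(192)=-192
halt.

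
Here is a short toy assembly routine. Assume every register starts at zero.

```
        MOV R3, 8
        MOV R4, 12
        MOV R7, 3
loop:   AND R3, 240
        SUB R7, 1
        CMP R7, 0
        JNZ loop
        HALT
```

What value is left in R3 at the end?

R3=8
R4=12
R7=3
R3=8&240=0
R7=3-1=2
CMP R7, 0  (cmp 2,0)
JNZ loop: taken
R3=0&240=0
R7=2-1=1
CMP R7, 0  (cmp 1,0)
JNZ loop: taken
R3=0&240=0
R7=1-1=0
CMP R7, 0  (cmp 0,0)
JNZ loop: not taken
halt.

0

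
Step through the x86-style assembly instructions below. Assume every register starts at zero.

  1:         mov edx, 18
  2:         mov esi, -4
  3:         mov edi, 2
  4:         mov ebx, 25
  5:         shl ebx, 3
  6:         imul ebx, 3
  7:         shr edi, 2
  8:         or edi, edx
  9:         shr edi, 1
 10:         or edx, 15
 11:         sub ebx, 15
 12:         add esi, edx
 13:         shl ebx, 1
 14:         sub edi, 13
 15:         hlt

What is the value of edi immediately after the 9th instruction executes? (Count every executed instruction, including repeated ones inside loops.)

9

after mov edx, 18: edx=18
after mov esi, -4: esi=-4
after mov edi, 2: edi=2
after mov ebx, 25: ebx=25
after shl ebx, 3: ebx=25<<3=200
after imul ebx, 3: ebx=200*3=600
after shr edi, 2: edi=2>>2=0
after or edi, edx: edi=0|18=18
after shr edi, 1: edi=18>>1=9
After step 9: edi = 9.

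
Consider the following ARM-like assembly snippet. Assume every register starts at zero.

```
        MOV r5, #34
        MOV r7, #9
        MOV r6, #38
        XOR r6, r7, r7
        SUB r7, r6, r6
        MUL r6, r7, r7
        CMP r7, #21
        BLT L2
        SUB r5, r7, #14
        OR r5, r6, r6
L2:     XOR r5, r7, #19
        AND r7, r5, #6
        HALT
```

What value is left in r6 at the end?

0

after MOV r5, #34: r5=34
after MOV r7, #9: r7=9
after MOV r6, #38: r6=38
after XOR r6, r7, r7: r6=9^9=0
after SUB r7, r6, r6: r7=0-0=0
after MUL r6, r7, r7: r6=0*0=0
CMP r7, #21  (cmp 0,21)
BLT L2: taken
after XOR r5, r7, #19: r5=0^19=19
after AND r7, r5, #6: r7=19&6=2
halt.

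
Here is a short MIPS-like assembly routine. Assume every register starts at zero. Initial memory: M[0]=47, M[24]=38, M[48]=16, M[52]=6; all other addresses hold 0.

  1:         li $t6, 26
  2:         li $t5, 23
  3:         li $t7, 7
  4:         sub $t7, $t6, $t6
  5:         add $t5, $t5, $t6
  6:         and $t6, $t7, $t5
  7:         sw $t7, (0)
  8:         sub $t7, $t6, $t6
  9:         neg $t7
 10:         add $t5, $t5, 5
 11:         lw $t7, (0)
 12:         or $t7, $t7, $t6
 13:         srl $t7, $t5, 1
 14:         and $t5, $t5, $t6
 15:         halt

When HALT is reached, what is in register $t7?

li $t6, 26 → $t6=26
li $t5, 23 → $t5=23
li $t7, 7 → $t7=7
sub $t7, $t6, $t6 → $t7=26-26=0
add $t5, $t5, $t6 → $t5=23+26=49
and $t6, $t7, $t5 → $t6=0&49=0
sw $t7, (0) → M[0]=0
sub $t7, $t6, $t6 → $t7=0-0=0
neg $t7 → $t7=-(0)=0
add $t5, $t5, 5 → $t5=49+5=54
lw $t7, (0) → $t7=M[0]=0
or $t7, $t7, $t6 → $t7=0|0=0
srl $t7, $t5, 1 → $t7=54>>1=27
and $t5, $t5, $t6 → $t5=54&0=0
halt.

27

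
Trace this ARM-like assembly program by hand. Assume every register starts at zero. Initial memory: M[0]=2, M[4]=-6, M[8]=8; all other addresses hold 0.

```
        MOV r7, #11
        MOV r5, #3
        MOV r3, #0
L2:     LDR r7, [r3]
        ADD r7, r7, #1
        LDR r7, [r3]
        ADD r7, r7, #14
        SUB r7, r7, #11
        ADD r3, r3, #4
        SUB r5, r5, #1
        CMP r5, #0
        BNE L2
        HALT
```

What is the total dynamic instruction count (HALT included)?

31

after MOV r7, #11: r7=11
after MOV r5, #3: r5=3
after MOV r3, #0: r3=0
after LDR r7, [r3]: r7=M[0]=2
after ADD r7, r7, #1: r7=2+1=3
after LDR r7, [r3]: r7=M[0]=2
after ADD r7, r7, #14: r7=2+14=16
after SUB r7, r7, #11: r7=16-11=5
after ADD r3, r3, #4: r3=0+4=4
after SUB r5, r5, #1: r5=3-1=2
CMP r5, #0  (cmp 2,0)
BNE L2: taken
after LDR r7, [r3]: r7=M[4]=-6
after ADD r7, r7, #1: r7=(-6)+1=-5
after LDR r7, [r3]: r7=M[4]=-6
after ADD r7, r7, #14: r7=(-6)+14=8
after SUB r7, r7, #11: r7=8-11=-3
after ADD r3, r3, #4: r3=4+4=8
after SUB r5, r5, #1: r5=2-1=1
CMP r5, #0  (cmp 1,0)
BNE L2: taken
after LDR r7, [r3]: r7=M[8]=8
after ADD r7, r7, #1: r7=8+1=9
after LDR r7, [r3]: r7=M[8]=8
after ADD r7, r7, #14: r7=8+14=22
after SUB r7, r7, #11: r7=22-11=11
after ADD r3, r3, #4: r3=8+4=12
after SUB r5, r5, #1: r5=1-1=0
CMP r5, #0  (cmp 0,0)
BNE L2: not taken
halt.
Total executed instructions: 31.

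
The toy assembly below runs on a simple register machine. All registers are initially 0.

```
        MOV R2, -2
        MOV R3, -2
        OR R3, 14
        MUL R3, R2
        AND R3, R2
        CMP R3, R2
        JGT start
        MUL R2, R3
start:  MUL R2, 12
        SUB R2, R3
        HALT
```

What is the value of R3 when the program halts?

4

after MOV R2, -2: R2=-2
after MOV R3, -2: R3=-2
after OR R3, 14: R3=(-2)|14=-2
after MUL R3, R2: R3=(-2)*(-2)=4
after AND R3, R2: R3=4&(-2)=4
CMP R3, R2  (cmp 4,-2)
JGT start: taken
after MUL R2, 12: R2=(-2)*12=-24
after SUB R2, R3: R2=(-24)-4=-28
halt.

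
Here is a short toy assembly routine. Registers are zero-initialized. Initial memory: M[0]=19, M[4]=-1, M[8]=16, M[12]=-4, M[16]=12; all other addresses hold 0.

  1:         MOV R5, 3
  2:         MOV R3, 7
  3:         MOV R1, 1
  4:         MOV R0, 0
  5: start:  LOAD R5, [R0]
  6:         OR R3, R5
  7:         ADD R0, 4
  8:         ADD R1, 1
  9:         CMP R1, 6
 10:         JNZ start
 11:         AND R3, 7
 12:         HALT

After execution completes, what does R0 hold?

R5=3
R3=7
R1=1
R0=0
R5=M[0]=19
R3=7|19=23
R0=0+4=4
R1=1+1=2
CMP R1, 6  (cmp 2,6)
JNZ start: taken
R5=M[4]=-1
R3=23|(-1)=-1
R0=4+4=8
R1=2+1=3
CMP R1, 6  (cmp 3,6)
JNZ start: taken
R5=M[8]=16
R3=(-1)|16=-1
R0=8+4=12
R1=3+1=4
CMP R1, 6  (cmp 4,6)
JNZ start: taken
R5=M[12]=-4
R3=(-1)|(-4)=-1
R0=12+4=16
R1=4+1=5
CMP R1, 6  (cmp 5,6)
JNZ start: taken
R5=M[16]=12
R3=(-1)|12=-1
R0=16+4=20
R1=5+1=6
CMP R1, 6  (cmp 6,6)
JNZ start: not taken
R3=(-1)&7=7
halt.

20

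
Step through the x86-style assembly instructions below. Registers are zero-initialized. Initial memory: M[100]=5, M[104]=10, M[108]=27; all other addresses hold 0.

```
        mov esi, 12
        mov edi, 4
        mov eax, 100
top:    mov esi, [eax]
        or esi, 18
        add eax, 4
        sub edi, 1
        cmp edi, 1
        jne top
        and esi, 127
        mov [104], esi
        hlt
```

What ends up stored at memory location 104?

esi=12
edi=4
eax=100
esi=M[100]=5
esi=5|18=23
eax=100+4=104
edi=4-1=3
cmp edi, 1  (cmp 3,1)
jne top: taken
esi=M[104]=10
esi=10|18=26
eax=104+4=108
edi=3-1=2
cmp edi, 1  (cmp 2,1)
jne top: taken
esi=M[108]=27
esi=27|18=27
eax=108+4=112
edi=2-1=1
cmp edi, 1  (cmp 1,1)
jne top: not taken
esi=27&127=27
mov [104], esi → M[104]=27
halt.

27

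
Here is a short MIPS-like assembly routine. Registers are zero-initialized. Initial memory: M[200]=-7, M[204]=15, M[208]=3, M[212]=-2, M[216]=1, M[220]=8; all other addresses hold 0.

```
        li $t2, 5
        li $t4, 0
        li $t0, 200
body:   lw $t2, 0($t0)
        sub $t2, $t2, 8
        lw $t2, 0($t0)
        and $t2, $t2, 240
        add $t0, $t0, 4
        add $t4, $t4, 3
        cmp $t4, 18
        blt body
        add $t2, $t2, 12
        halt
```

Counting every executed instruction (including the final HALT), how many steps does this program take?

li $t2, 5 → $t2=5
li $t4, 0 → $t4=0
li $t0, 200 → $t0=200
lw $t2, 0($t0) → $t2=M[200]=-7
sub $t2, $t2, 8 → $t2=(-7)-8=-15
lw $t2, 0($t0) → $t2=M[200]=-7
and $t2, $t2, 240 → $t2=(-7)&240=240
add $t0, $t0, 4 → $t0=200+4=204
add $t4, $t4, 3 → $t4=0+3=3
cmp $t4, 18  (cmp 3,18)
blt body: taken
lw $t2, 0($t0) → $t2=M[204]=15
sub $t2, $t2, 8 → $t2=15-8=7
lw $t2, 0($t0) → $t2=M[204]=15
and $t2, $t2, 240 → $t2=15&240=0
add $t0, $t0, 4 → $t0=204+4=208
add $t4, $t4, 3 → $t4=3+3=6
cmp $t4, 18  (cmp 6,18)
blt body: taken
lw $t2, 0($t0) → $t2=M[208]=3
sub $t2, $t2, 8 → $t2=3-8=-5
lw $t2, 0($t0) → $t2=M[208]=3
and $t2, $t2, 240 → $t2=3&240=0
add $t0, $t0, 4 → $t0=208+4=212
add $t4, $t4, 3 → $t4=6+3=9
cmp $t4, 18  (cmp 9,18)
blt body: taken
lw $t2, 0($t0) → $t2=M[212]=-2
sub $t2, $t2, 8 → $t2=(-2)-8=-10
lw $t2, 0($t0) → $t2=M[212]=-2
and $t2, $t2, 240 → $t2=(-2)&240=240
add $t0, $t0, 4 → $t0=212+4=216
add $t4, $t4, 3 → $t4=9+3=12
cmp $t4, 18  (cmp 12,18)
blt body: taken
lw $t2, 0($t0) → $t2=M[216]=1
sub $t2, $t2, 8 → $t2=1-8=-7
lw $t2, 0($t0) → $t2=M[216]=1
and $t2, $t2, 240 → $t2=1&240=0
add $t0, $t0, 4 → $t0=216+4=220
add $t4, $t4, 3 → $t4=12+3=15
cmp $t4, 18  (cmp 15,18)
blt body: taken
lw $t2, 0($t0) → $t2=M[220]=8
sub $t2, $t2, 8 → $t2=8-8=0
lw $t2, 0($t0) → $t2=M[220]=8
and $t2, $t2, 240 → $t2=8&240=0
add $t0, $t0, 4 → $t0=220+4=224
add $t4, $t4, 3 → $t4=15+3=18
cmp $t4, 18  (cmp 18,18)
blt body: not taken
add $t2, $t2, 12 → $t2=0+12=12
halt.
Total executed instructions: 53.

53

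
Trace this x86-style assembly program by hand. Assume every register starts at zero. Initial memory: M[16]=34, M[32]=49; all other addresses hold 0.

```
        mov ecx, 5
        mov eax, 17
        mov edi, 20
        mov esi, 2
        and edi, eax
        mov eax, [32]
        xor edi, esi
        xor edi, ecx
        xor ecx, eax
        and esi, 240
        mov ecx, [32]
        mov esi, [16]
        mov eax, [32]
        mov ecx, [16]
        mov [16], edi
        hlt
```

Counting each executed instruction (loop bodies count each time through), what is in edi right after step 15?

ecx=5
eax=17
edi=20
esi=2
edi=20&17=16
eax=M[32]=49
edi=16^2=18
edi=18^5=23
ecx=5^49=52
esi=2&240=0
ecx=M[32]=49
esi=M[16]=34
eax=M[32]=49
ecx=M[16]=34
mov [16], edi → M[16]=23
After step 15: edi = 23.

23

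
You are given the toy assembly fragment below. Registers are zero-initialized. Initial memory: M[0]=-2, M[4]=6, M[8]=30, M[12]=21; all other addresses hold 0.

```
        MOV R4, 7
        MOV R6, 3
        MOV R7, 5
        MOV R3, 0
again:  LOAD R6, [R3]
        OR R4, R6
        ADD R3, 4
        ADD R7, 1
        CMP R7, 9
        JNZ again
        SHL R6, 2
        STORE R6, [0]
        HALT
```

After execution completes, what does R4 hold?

-1

after MOV R4, 7: R4=7
after MOV R6, 3: R6=3
after MOV R7, 5: R7=5
after MOV R3, 0: R3=0
after LOAD R6, [R3]: R6=M[0]=-2
after OR R4, R6: R4=7|(-2)=-1
after ADD R3, 4: R3=0+4=4
after ADD R7, 1: R7=5+1=6
CMP R7, 9  (cmp 6,9)
JNZ again: taken
after LOAD R6, [R3]: R6=M[4]=6
after OR R4, R6: R4=(-1)|6=-1
after ADD R3, 4: R3=4+4=8
after ADD R7, 1: R7=6+1=7
CMP R7, 9  (cmp 7,9)
JNZ again: taken
after LOAD R6, [R3]: R6=M[8]=30
after OR R4, R6: R4=(-1)|30=-1
after ADD R3, 4: R3=8+4=12
after ADD R7, 1: R7=7+1=8
CMP R7, 9  (cmp 8,9)
JNZ again: taken
after LOAD R6, [R3]: R6=M[12]=21
after OR R4, R6: R4=(-1)|21=-1
after ADD R3, 4: R3=12+4=16
after ADD R7, 1: R7=8+1=9
CMP R7, 9  (cmp 9,9)
JNZ again: not taken
after SHL R6, 2: R6=21<<2=84
STORE R6, [0] → M[0]=84
halt.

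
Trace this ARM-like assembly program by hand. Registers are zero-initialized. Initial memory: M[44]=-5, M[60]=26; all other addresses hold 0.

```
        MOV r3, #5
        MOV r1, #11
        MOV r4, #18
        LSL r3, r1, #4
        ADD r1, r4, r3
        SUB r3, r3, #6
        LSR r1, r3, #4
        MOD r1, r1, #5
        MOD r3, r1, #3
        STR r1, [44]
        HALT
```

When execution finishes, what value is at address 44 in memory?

after MOV r3, #5: r3=5
after MOV r1, #11: r1=11
after MOV r4, #18: r4=18
after LSL r3, r1, #4: r3=11<<4=176
after ADD r1, r4, r3: r1=18+176=194
after SUB r3, r3, #6: r3=176-6=170
after LSR r1, r3, #4: r1=170>>4=10
after MOD r1, r1, #5: r1=10%5=0
after MOD r3, r1, #3: r3=0%3=0
STR r1, [44] → M[44]=0
halt.

0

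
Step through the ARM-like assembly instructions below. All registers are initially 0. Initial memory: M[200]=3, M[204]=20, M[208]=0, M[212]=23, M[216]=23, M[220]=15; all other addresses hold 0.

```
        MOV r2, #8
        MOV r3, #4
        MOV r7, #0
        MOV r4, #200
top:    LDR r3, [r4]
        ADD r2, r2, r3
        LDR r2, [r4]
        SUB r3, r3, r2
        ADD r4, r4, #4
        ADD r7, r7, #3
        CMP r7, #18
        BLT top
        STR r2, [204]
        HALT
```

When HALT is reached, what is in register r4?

after MOV r2, #8: r2=8
after MOV r3, #4: r3=4
after MOV r7, #0: r7=0
after MOV r4, #200: r4=200
after LDR r3, [r4]: r3=M[200]=3
after ADD r2, r2, r3: r2=8+3=11
after LDR r2, [r4]: r2=M[200]=3
after SUB r3, r3, r2: r3=3-3=0
after ADD r4, r4, #4: r4=200+4=204
after ADD r7, r7, #3: r7=0+3=3
CMP r7, #18  (cmp 3,18)
BLT top: taken
after LDR r3, [r4]: r3=M[204]=20
after ADD r2, r2, r3: r2=3+20=23
after LDR r2, [r4]: r2=M[204]=20
after SUB r3, r3, r2: r3=20-20=0
after ADD r4, r4, #4: r4=204+4=208
after ADD r7, r7, #3: r7=3+3=6
CMP r7, #18  (cmp 6,18)
BLT top: taken
after LDR r3, [r4]: r3=M[208]=0
after ADD r2, r2, r3: r2=20+0=20
after LDR r2, [r4]: r2=M[208]=0
after SUB r3, r3, r2: r3=0-0=0
after ADD r4, r4, #4: r4=208+4=212
after ADD r7, r7, #3: r7=6+3=9
CMP r7, #18  (cmp 9,18)
BLT top: taken
after LDR r3, [r4]: r3=M[212]=23
after ADD r2, r2, r3: r2=0+23=23
after LDR r2, [r4]: r2=M[212]=23
after SUB r3, r3, r2: r3=23-23=0
after ADD r4, r4, #4: r4=212+4=216
after ADD r7, r7, #3: r7=9+3=12
CMP r7, #18  (cmp 12,18)
BLT top: taken
after LDR r3, [r4]: r3=M[216]=23
after ADD r2, r2, r3: r2=23+23=46
after LDR r2, [r4]: r2=M[216]=23
after SUB r3, r3, r2: r3=23-23=0
after ADD r4, r4, #4: r4=216+4=220
after ADD r7, r7, #3: r7=12+3=15
CMP r7, #18  (cmp 15,18)
BLT top: taken
after LDR r3, [r4]: r3=M[220]=15
after ADD r2, r2, r3: r2=23+15=38
after LDR r2, [r4]: r2=M[220]=15
after SUB r3, r3, r2: r3=15-15=0
after ADD r4, r4, #4: r4=220+4=224
after ADD r7, r7, #3: r7=15+3=18
CMP r7, #18  (cmp 18,18)
BLT top: not taken
STR r2, [204] → M[204]=15
halt.

224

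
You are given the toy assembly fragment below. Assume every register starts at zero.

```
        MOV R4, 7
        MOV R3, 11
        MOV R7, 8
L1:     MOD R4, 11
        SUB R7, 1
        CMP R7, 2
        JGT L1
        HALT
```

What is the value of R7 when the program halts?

2

R4=7
R3=11
R7=8
R4=7%11=7
R7=8-1=7
CMP R7, 2  (cmp 7,2)
JGT L1: taken
R4=7%11=7
R7=7-1=6
CMP R7, 2  (cmp 6,2)
JGT L1: taken
R4=7%11=7
R7=6-1=5
CMP R7, 2  (cmp 5,2)
JGT L1: taken
R4=7%11=7
R7=5-1=4
CMP R7, 2  (cmp 4,2)
JGT L1: taken
R4=7%11=7
R7=4-1=3
CMP R7, 2  (cmp 3,2)
JGT L1: taken
R4=7%11=7
R7=3-1=2
CMP R7, 2  (cmp 2,2)
JGT L1: not taken
halt.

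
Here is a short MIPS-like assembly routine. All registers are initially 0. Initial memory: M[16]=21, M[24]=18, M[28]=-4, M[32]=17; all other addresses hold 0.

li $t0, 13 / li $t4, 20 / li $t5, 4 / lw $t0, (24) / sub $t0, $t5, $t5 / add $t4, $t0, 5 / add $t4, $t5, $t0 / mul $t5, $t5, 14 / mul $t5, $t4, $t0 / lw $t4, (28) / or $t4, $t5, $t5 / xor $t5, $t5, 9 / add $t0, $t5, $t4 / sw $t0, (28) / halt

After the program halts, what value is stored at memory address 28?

9

li $t0, 13 → $t0=13
li $t4, 20 → $t4=20
li $t5, 4 → $t5=4
lw $t0, (24) → $t0=M[24]=18
sub $t0, $t5, $t5 → $t0=4-4=0
add $t4, $t0, 5 → $t4=0+5=5
add $t4, $t5, $t0 → $t4=4+0=4
mul $t5, $t5, 14 → $t5=4*14=56
mul $t5, $t4, $t0 → $t5=4*0=0
lw $t4, (28) → $t4=M[28]=-4
or $t4, $t5, $t5 → $t4=0|0=0
xor $t5, $t5, 9 → $t5=0^9=9
add $t0, $t5, $t4 → $t0=9+0=9
sw $t0, (28) → M[28]=9
halt.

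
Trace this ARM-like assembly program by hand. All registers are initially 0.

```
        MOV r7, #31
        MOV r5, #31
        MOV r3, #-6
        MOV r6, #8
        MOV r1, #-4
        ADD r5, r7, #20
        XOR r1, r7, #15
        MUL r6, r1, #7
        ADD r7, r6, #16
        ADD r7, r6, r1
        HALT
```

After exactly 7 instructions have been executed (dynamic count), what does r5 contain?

51

MOV r7, #31 → r7=31
MOV r5, #31 → r5=31
MOV r3, #-6 → r3=-6
MOV r6, #8 → r6=8
MOV r1, #-4 → r1=-4
ADD r5, r7, #20 → r5=31+20=51
XOR r1, r7, #15 → r1=31^15=16
After step 7: r5 = 51.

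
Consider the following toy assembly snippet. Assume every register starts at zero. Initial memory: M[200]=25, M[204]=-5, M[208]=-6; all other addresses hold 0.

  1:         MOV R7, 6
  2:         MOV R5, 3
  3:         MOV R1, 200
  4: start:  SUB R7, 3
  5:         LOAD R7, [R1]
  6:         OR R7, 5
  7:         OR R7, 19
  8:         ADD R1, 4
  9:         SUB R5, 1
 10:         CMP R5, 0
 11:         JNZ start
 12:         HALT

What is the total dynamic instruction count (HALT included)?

R7=6
R5=3
R1=200
R7=6-3=3
R7=M[200]=25
R7=25|5=29
R7=29|19=31
R1=200+4=204
R5=3-1=2
CMP R5, 0  (cmp 2,0)
JNZ start: taken
R7=31-3=28
R7=M[204]=-5
R7=(-5)|5=-1
R7=(-1)|19=-1
R1=204+4=208
R5=2-1=1
CMP R5, 0  (cmp 1,0)
JNZ start: taken
R7=(-1)-3=-4
R7=M[208]=-6
R7=(-6)|5=-1
R7=(-1)|19=-1
R1=208+4=212
R5=1-1=0
CMP R5, 0  (cmp 0,0)
JNZ start: not taken
halt.
Total executed instructions: 28.

28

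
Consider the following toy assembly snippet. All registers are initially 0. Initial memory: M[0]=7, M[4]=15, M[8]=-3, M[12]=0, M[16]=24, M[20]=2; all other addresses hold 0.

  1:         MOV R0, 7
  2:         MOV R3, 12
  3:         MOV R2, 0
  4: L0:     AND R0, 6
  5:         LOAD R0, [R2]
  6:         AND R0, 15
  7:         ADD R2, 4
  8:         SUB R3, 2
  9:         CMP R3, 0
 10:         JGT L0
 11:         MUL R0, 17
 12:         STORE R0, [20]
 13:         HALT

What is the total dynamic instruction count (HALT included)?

MOV R0, 7 → R0=7
MOV R3, 12 → R3=12
MOV R2, 0 → R2=0
AND R0, 6 → R0=7&6=6
LOAD R0, [R2] → R0=M[0]=7
AND R0, 15 → R0=7&15=7
ADD R2, 4 → R2=0+4=4
SUB R3, 2 → R3=12-2=10
CMP R3, 0  (cmp 10,0)
JGT L0: taken
AND R0, 6 → R0=7&6=6
LOAD R0, [R2] → R0=M[4]=15
AND R0, 15 → R0=15&15=15
ADD R2, 4 → R2=4+4=8
SUB R3, 2 → R3=10-2=8
CMP R3, 0  (cmp 8,0)
JGT L0: taken
AND R0, 6 → R0=15&6=6
LOAD R0, [R2] → R0=M[8]=-3
AND R0, 15 → R0=(-3)&15=13
ADD R2, 4 → R2=8+4=12
SUB R3, 2 → R3=8-2=6
CMP R3, 0  (cmp 6,0)
JGT L0: taken
AND R0, 6 → R0=13&6=4
LOAD R0, [R2] → R0=M[12]=0
AND R0, 15 → R0=0&15=0
ADD R2, 4 → R2=12+4=16
SUB R3, 2 → R3=6-2=4
CMP R3, 0  (cmp 4,0)
JGT L0: taken
AND R0, 6 → R0=0&6=0
LOAD R0, [R2] → R0=M[16]=24
AND R0, 15 → R0=24&15=8
ADD R2, 4 → R2=16+4=20
SUB R3, 2 → R3=4-2=2
CMP R3, 0  (cmp 2,0)
JGT L0: taken
AND R0, 6 → R0=8&6=0
LOAD R0, [R2] → R0=M[20]=2
AND R0, 15 → R0=2&15=2
ADD R2, 4 → R2=20+4=24
SUB R3, 2 → R3=2-2=0
CMP R3, 0  (cmp 0,0)
JGT L0: not taken
MUL R0, 17 → R0=2*17=34
STORE R0, [20] → M[20]=34
halt.
Total executed instructions: 48.

48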